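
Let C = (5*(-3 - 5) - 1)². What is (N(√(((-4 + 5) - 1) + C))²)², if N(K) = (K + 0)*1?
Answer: 2825761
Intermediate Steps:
C = 1681 (C = (5*(-8) - 1)² = (-40 - 1)² = (-41)² = 1681)
N(K) = K (N(K) = K*1 = K)
(N(√(((-4 + 5) - 1) + C))²)² = ((√(((-4 + 5) - 1) + 1681))²)² = ((√((1 - 1) + 1681))²)² = ((√(0 + 1681))²)² = ((√1681)²)² = (41²)² = 1681² = 2825761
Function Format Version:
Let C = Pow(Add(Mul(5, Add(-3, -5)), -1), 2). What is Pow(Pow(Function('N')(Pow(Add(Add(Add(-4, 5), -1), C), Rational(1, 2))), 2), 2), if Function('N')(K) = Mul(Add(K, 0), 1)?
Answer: 2825761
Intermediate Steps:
C = 1681 (C = Pow(Add(Mul(5, -8), -1), 2) = Pow(Add(-40, -1), 2) = Pow(-41, 2) = 1681)
Function('N')(K) = K (Function('N')(K) = Mul(K, 1) = K)
Pow(Pow(Function('N')(Pow(Add(Add(Add(-4, 5), -1), C), Rational(1, 2))), 2), 2) = Pow(Pow(Pow(Add(Add(Add(-4, 5), -1), 1681), Rational(1, 2)), 2), 2) = Pow(Pow(Pow(Add(Add(1, -1), 1681), Rational(1, 2)), 2), 2) = Pow(Pow(Pow(Add(0, 1681), Rational(1, 2)), 2), 2) = Pow(Pow(Pow(1681, Rational(1, 2)), 2), 2) = Pow(Pow(41, 2), 2) = Pow(1681, 2) = 2825761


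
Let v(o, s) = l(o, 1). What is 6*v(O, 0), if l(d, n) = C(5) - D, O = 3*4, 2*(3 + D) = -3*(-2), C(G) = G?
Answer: 30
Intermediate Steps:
D = 0 (D = -3 + (-3*(-2))/2 = -3 + (1/2)*6 = -3 + 3 = 0)
O = 12
l(d, n) = 5 (l(d, n) = 5 - 1*0 = 5 + 0 = 5)
v(o, s) = 5
6*v(O, 0) = 6*5 = 30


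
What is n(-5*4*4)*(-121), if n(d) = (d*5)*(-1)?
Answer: -48400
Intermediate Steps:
n(d) = -5*d (n(d) = (5*d)*(-1) = -5*d)
n(-5*4*4)*(-121) = -5*(-5*4)*4*(-121) = -(-100)*4*(-121) = -5*(-80)*(-121) = 400*(-121) = -48400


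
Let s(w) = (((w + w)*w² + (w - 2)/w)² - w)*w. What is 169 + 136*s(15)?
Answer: 1394570086519/15 ≈ 9.2971e+10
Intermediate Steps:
s(w) = w*((2*w³ + (-2 + w)/w)² - w) (s(w) = (((2*w)*w² + (-2 + w)/w)² - w)*w = ((2*w³ + (-2 + w)/w)² - w)*w = w*((2*w³ + (-2 + w)/w)² - w))
169 + 136*s(15) = 169 + 136*(((-2 + 15 + 2*15⁴)² - 1*15³)/15) = 169 + 136*(((-2 + 15 + 2*50625)² - 1*3375)/15) = 169 + 136*(((-2 + 15 + 101250)² - 3375)/15) = 169 + 136*((101263² - 3375)/15) = 169 + 136*((10254195169 - 3375)/15) = 169 + 136*((1/15)*10254191794) = 169 + 136*(10254191794/15) = 169 + 1394570083984/15 = 1394570086519/15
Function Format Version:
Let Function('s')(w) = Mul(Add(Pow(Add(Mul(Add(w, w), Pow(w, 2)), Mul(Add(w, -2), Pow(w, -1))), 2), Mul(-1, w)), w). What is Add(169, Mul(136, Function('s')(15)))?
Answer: Rational(1394570086519, 15) ≈ 9.2971e+10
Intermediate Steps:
Function('s')(w) = Mul(w, Add(Pow(Add(Mul(2, Pow(w, 3)), Mul(Pow(w, -1), Add(-2, w))), 2), Mul(-1, w))) (Function('s')(w) = Mul(Add(Pow(Add(Mul(Mul(2, w), Pow(w, 2)), Mul(Add(-2, w), Pow(w, -1))), 2), Mul(-1, w)), w) = Mul(Add(Pow(Add(Mul(2, Pow(w, 3)), Mul(Pow(w, -1), Add(-2, w))), 2), Mul(-1, w)), w) = Mul(w, Add(Pow(Add(Mul(2, Pow(w, 3)), Mul(Pow(w, -1), Add(-2, w))), 2), Mul(-1, w))))
Add(169, Mul(136, Function('s')(15))) = Add(169, Mul(136, Mul(Pow(15, -1), Add(Pow(Add(-2, 15, Mul(2, Pow(15, 4))), 2), Mul(-1, Pow(15, 3)))))) = Add(169, Mul(136, Mul(Rational(1, 15), Add(Pow(Add(-2, 15, Mul(2, 50625)), 2), Mul(-1, 3375))))) = Add(169, Mul(136, Mul(Rational(1, 15), Add(Pow(Add(-2, 15, 101250), 2), -3375)))) = Add(169, Mul(136, Mul(Rational(1, 15), Add(Pow(101263, 2), -3375)))) = Add(169, Mul(136, Mul(Rational(1, 15), Add(10254195169, -3375)))) = Add(169, Mul(136, Mul(Rational(1, 15), 10254191794))) = Add(169, Mul(136, Rational(10254191794, 15))) = Add(169, Rational(1394570083984, 15)) = Rational(1394570086519, 15)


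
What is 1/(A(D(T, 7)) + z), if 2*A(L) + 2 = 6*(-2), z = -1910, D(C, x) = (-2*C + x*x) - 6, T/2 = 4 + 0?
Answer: -1/1917 ≈ -0.00052165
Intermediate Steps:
T = 8 (T = 2*(4 + 0) = 2*4 = 8)
D(C, x) = -6 + x² - 2*C (D(C, x) = (-2*C + x²) - 6 = (x² - 2*C) - 6 = -6 + x² - 2*C)
A(L) = -7 (A(L) = -1 + (6*(-2))/2 = -1 + (½)*(-12) = -1 - 6 = -7)
1/(A(D(T, 7)) + z) = 1/(-7 - 1910) = 1/(-1917) = -1/1917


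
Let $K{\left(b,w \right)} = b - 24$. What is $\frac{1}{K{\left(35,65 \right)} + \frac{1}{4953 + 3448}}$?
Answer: $\frac{8401}{92412} \approx 0.090908$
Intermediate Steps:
$K{\left(b,w \right)} = -24 + b$ ($K{\left(b,w \right)} = b - 24 = -24 + b$)
$\frac{1}{K{\left(35,65 \right)} + \frac{1}{4953 + 3448}} = \frac{1}{\left(-24 + 35\right) + \frac{1}{4953 + 3448}} = \frac{1}{11 + \frac{1}{8401}} = \frac{1}{\frac{92412}{8401}} = \frac{8401}{92412}$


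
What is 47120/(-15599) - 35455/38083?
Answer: -123554395/31266143 ≈ -3.9517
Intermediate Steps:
47120/(-15599) - 35455/38083 = 47120*(-1/15599) - 35455*1/38083 = -2480/821 - 35455/38083 = -123554395/31266143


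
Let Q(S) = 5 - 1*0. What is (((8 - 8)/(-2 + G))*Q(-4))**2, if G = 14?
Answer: 0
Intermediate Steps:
Q(S) = 5 (Q(S) = 5 + 0 = 5)
(((8 - 8)/(-2 + G))*Q(-4))**2 = (((8 - 8)/(-2 + 14))*5)**2 = ((0/12)*5)**2 = ((0*(1/12))*5)**2 = (0*5)**2 = 0**2 = 0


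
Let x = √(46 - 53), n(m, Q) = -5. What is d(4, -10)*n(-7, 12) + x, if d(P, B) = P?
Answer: -20 + I*√7 ≈ -20.0 + 2.6458*I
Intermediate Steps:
x = I*√7 (x = √(-7) = I*√7 ≈ 2.6458*I)
d(4, -10)*n(-7, 12) + x = 4*(-5) + I*√7 = -20 + I*√7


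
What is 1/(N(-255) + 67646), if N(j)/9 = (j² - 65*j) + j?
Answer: 1/799751 ≈ 1.2504e-6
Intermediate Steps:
N(j) = -576*j + 9*j² (N(j) = 9*((j² - 65*j) + j) = 9*(j² - 64*j) = -576*j + 9*j²)
1/(N(-255) + 67646) = 1/(9*(-255)*(-64 - 255) + 67646) = 1/(9*(-255)*(-319) + 67646) = 1/(732105 + 67646) = 1/799751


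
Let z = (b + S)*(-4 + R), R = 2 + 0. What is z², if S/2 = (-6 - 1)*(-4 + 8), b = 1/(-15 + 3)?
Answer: 452929/36 ≈ 12581.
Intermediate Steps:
b = -1/12 (b = 1/(-12) = -1/12 ≈ -0.083333)
R = 2
S = -56 (S = 2*((-6 - 1)*(-4 + 8)) = 2*(-7*4) = 2*(-28) = -56)
z = 673/6 (z = (-1/12 - 56)*(-4 + 2) = -673/12*(-2) = 673/6 ≈ 112.17)
z² = (673/6)² = 452929/36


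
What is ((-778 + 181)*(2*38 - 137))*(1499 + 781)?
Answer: 83030760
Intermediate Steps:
((-778 + 181)*(2*38 - 137))*(1499 + 781) = -597*(76 - 137)*2280 = -597*(-61)*2280 = 36417*2280 = 83030760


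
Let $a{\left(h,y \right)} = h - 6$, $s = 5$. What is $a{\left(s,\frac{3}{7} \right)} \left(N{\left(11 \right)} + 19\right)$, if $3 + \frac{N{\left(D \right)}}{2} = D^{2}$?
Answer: $-255$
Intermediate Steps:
$N{\left(D \right)} = -6 + 2 D^{2}$
$a{\left(h,y \right)} = -6 + h$ ($a{\left(h,y \right)} = h - 6 = -6 + h$)
$a{\left(s,\frac{3}{7} \right)} \left(N{\left(11 \right)} + 19\right) = \left(-6 + 5\right) \left(\left(-6 + 2 \cdot 11^{2}\right) + 19\right) = - (\left(-6 + 2 \cdot 121\right) + 19) = - (\left(-6 + 242\right) + 19) = - (236 + 19) = \left(-1\right) 255 = -255$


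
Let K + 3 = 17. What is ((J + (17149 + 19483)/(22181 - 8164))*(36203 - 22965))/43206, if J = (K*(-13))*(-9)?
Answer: 152213687882/302809251 ≈ 502.67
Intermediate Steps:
K = 14 (K = -3 + 17 = 14)
J = 1638 (J = (14*(-13))*(-9) = -182*(-9) = 1638)
((J + (17149 + 19483)/(22181 - 8164))*(36203 - 22965))/43206 = ((1638 + (17149 + 19483)/(22181 - 8164))*(36203 - 22965))/43206 = ((1638 + 36632/14017)*13238)*(1/43206) = ((22996478/14017)*13238)*(1/43206) = (304427375764/14017)*(1/43206) = 152213687882/302809251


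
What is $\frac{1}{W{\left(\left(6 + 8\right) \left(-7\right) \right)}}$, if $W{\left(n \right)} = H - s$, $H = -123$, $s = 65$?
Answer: $- \frac{1}{188} \approx -0.0053191$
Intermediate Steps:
$W{\left(n \right)} = -188$ ($W{\left(n \right)} = -123 - 65 = -188$)
$\frac{1}{W{\left(\left(6 + 8\right) \left(-7\right) \right)}} = \frac{1}{-188} = - \frac{1}{188}$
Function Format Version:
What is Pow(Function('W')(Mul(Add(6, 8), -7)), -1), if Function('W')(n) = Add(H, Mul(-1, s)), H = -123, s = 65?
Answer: Rational(-1, 188) ≈ -0.0053191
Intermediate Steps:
Function('W')(n) = -188 (Function('W')(n) = Add(-123, Mul(-1, 65)) = Add(-123, -65) = -188)
Pow(Function('W')(Mul(Add(6, 8), -7)), -1) = Pow(-188, -1) = Rational(-1, 188)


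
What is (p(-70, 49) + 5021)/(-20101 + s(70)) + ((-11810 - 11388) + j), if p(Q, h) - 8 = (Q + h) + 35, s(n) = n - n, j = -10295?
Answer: -673247836/20101 ≈ -33493.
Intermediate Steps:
s(n) = 0
p(Q, h) = 43 + Q + h (p(Q, h) = 8 + ((Q + h) + 35) = 8 + (35 + Q + h) = 43 + Q + h)
(p(-70, 49) + 5021)/(-20101 + s(70)) + ((-11810 - 11388) + j) = ((43 - 70 + 49) + 5021)/(-20101 + 0) + ((-11810 - 11388) - 10295) = (22 + 5021)/(-20101) + (-23198 - 10295) = 5043*(-1/20101) - 33493 = -5043/20101 - 33493 = -673247836/20101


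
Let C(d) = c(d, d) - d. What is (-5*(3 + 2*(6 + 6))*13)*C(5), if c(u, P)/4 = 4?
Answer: -19305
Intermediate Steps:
c(u, P) = 16 (c(u, P) = 4*4 = 16)
C(d) = 16 - d
(-5*(3 + 2*(6 + 6))*13)*C(5) = (-5*(3 + 2*(6 + 6))*13)*(16 - 1*5) = (-5*(3 + 2*12)*13)*(16 - 5) = (-5*(3 + 24)*13)*11 = (-5*27*13)*11 = -135*13*11 = -1755*11 = -19305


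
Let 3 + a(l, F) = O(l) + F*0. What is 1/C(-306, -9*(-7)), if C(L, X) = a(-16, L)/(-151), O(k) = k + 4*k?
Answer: 151/83 ≈ 1.8193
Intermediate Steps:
O(k) = 5*k
a(l, F) = -3 + 5*l (a(l, F) = -3 + (5*l + F*0) = -3 + (5*l + 0) = -3 + 5*l)
C(L, X) = 83/151 (C(L, X) = (-3 + 5*(-16))/(-151) = (-3 - 80)*(-1/151) = -83*(-1/151) = 83/151)
1/C(-306, -9*(-7)) = 1/(83/151) = 151/83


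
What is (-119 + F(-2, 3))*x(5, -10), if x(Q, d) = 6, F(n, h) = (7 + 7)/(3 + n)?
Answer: -630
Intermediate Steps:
F(n, h) = 14/(3 + n)
(-119 + F(-2, 3))*x(5, -10) = (-119 + 14/(3 - 2))*6 = (-119 + 14/1)*6 = (-119 + 14*1)*6 = (-119 + 14)*6 = -105*6 = -630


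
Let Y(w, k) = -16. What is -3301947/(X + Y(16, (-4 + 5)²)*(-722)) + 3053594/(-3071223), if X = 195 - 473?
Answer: -3391813929979/11541656034 ≈ -293.88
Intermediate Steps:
X = -278
-3301947/(X + Y(16, (-4 + 5)²)*(-722)) + 3053594/(-3071223) = -3301947/(-278 - 16*(-722)) + 3053594/(-3071223) = -3301947/(-278 + 11552) + 3053594*(-1/3071223) = -3301947/11274 - 3053594/3071223 = -3301947*1/11274 - 3053594/3071223 = -1100649/3758 - 3053594/3071223 = -3391813929979/11541656034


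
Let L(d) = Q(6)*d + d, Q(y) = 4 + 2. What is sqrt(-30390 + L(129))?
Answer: I*sqrt(29487) ≈ 171.72*I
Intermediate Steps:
Q(y) = 6
L(d) = 7*d (L(d) = 6*d + d = 7*d)
sqrt(-30390 + L(129)) = sqrt(-30390 + 7*129) = sqrt(-30390 + 903) = sqrt(-29487) = I*sqrt(29487)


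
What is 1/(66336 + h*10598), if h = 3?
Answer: 1/98130 ≈ 1.0191e-5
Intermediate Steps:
1/(66336 + h*10598) = 1/(66336 + 3*10598) = 1/(66336 + 31794) = 1/98130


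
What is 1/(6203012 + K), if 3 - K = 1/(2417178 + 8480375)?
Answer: 10897553/67597684722294 ≈ 1.6121e-7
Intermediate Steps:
K = 32692658/10897553 (K = 3 - 1/(2417178 + 8480375) = 3 - 1/10897553 = 32692658/10897553 ≈ 3.0000)
1/(6203012 + K) = 1/(6203012 + 32692658/10897553) = 1/(67597684722294/10897553) = 10897553/67597684722294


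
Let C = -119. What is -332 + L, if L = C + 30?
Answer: -421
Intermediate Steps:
L = -89 (L = -119 + 30 = -89)
-332 + L = -332 - 89 = -421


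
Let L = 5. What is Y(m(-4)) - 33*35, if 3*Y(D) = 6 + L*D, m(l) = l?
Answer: -3479/3 ≈ -1159.7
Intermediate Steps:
Y(D) = 2 + 5*D/3 (Y(D) = (6 + 5*D)/3 = 2 + 5*D/3)
Y(m(-4)) - 33*35 = (2 + (5/3)*(-4)) - 33*35 = (2 - 20/3) - 1155 = -14/3 - 1155 = -3479/3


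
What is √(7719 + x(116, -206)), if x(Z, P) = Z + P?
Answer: √7629 ≈ 87.344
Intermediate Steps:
x(Z, P) = P + Z
√(7719 + x(116, -206)) = √(7719 + (-206 + 116)) = √(7719 - 90) = √7629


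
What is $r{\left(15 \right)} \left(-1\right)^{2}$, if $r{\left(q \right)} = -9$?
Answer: $-9$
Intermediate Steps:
$r{\left(15 \right)} \left(-1\right)^{2} = - 9 \left(-1\right)^{2} = \left(-9\right) 1 = -9$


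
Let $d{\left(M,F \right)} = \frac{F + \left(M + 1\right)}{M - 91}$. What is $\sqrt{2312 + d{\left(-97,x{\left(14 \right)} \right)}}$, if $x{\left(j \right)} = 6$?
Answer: $\frac{\sqrt{20433062}}{94} \approx 48.088$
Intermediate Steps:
$d{\left(M,F \right)} = \frac{1 + F + M}{-91 + M}$ ($d{\left(M,F \right)} = \frac{F + \left(1 + M\right)}{-91 + M} = \frac{1 + F + M}{-91 + M}$)
$\sqrt{2312 + d{\left(-97,x{\left(14 \right)} \right)}} = \sqrt{2312 + \frac{1 + 6 - 97}{-91 - 97}} = \sqrt{2312 + \frac{1}{-188} \left(-90\right)} = \sqrt{2312 - - \frac{45}{94}} = \sqrt{2312 + \frac{45}{94}} = \sqrt{\frac{217373}{94}} = \frac{\sqrt{20433062}}{94}$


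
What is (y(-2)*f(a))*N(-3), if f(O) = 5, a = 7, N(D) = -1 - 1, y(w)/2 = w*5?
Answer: 200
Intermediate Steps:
y(w) = 10*w (y(w) = 2*(w*5) = 2*(5*w) = 10*w)
N(D) = -2
(y(-2)*f(a))*N(-3) = ((10*(-2))*5)*(-2) = -20*5*(-2) = -100*(-2) = 200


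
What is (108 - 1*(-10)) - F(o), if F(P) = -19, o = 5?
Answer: 137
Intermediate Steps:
(108 - 1*(-10)) - F(o) = (108 - 1*(-10)) - 1*(-19) = (108 + 10) + 19 = 118 + 19 = 137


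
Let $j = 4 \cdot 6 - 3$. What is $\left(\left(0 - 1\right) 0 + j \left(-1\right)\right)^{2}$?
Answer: $441$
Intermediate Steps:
$j = 21$ ($j = 24 - 3 = 21$)
$\left(\left(0 - 1\right) 0 + j \left(-1\right)\right)^{2} = \left(\left(0 - 1\right) 0 + 21 \left(-1\right)\right)^{2} = \left(\left(-1\right) 0 - 21\right)^{2} = \left(0 - 21\right)^{2} = \left(-21\right)^{2} = 441$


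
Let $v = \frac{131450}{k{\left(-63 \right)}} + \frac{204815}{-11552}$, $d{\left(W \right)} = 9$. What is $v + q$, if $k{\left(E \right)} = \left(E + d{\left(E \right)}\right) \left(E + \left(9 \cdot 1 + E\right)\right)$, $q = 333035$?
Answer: $\frac{12153481235495}{36492768} \approx 3.3304 \cdot 10^{5}$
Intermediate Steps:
$k{\left(E \right)} = \left(9 + E\right) \left(9 + 2 E\right)$ ($k{\left(E \right)} = \left(E + 9\right) \left(E + \left(9 \cdot 1 + E\right)\right) = \left(9 + E\right) \left(E + \left(9 + E\right)\right) = \left(9 + E\right) \left(9 + 2 E\right)$)
$v = \frac{112244615}{36492768}$ ($v = \frac{131450}{81 + 2 \left(-63\right)^{2} + 27 \left(-63\right)} + \frac{204815}{-11552} = \frac{131450}{81 + 2 \cdot 3969 - 1701} + 204815 \left(- \frac{1}{11552}\right) = \frac{131450}{81 + 7938 - 1701} - \frac{204815}{11552} = \frac{131450}{6318} - \frac{204815}{11552} = 131450 \cdot \frac{1}{6318} - \frac{204815}{11552} = \frac{65725}{3159} - \frac{204815}{11552} = \frac{112244615}{36492768} \approx 3.0758$)
$v + q = \frac{112244615}{36492768} + 333035 = \frac{12153481235495}{36492768}$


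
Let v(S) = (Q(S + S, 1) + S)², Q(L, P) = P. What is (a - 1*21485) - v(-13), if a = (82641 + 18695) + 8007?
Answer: 87714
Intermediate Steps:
a = 109343 (a = 101336 + 8007 = 109343)
v(S) = (1 + S)²
(a - 1*21485) - v(-13) = (109343 - 1*21485) - (1 - 13)² = (109343 - 21485) - 1*(-12)² = 87858 - 1*144 = 87858 - 144 = 87714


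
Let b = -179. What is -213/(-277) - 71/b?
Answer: 57794/49583 ≈ 1.1656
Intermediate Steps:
-213/(-277) - 71/b = -213/(-277) - 71/(-179) = -213*(-1/277) - 71*(-1/179) = 213/277 + 71/179 = 57794/49583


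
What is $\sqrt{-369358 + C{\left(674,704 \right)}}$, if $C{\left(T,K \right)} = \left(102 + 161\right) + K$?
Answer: $i \sqrt{368391} \approx 606.95 i$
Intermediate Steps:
$C{\left(T,K \right)} = 263 + K$
$\sqrt{-369358 + C{\left(674,704 \right)}} = \sqrt{-369358 + \left(263 + 704\right)} = \sqrt{-369358 + 967} = \sqrt{-368391} = i \sqrt{368391}$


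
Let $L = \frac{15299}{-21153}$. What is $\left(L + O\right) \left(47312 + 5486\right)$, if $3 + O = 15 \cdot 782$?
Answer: $\frac{13096329117736}{21153} \approx 6.1912 \cdot 10^{8}$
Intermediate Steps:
$O = 11727$ ($O = -3 + 15 \cdot 782 = -3 + 11730 = 11727$)
$L = - \frac{15299}{21153}$ ($L = 15299 \left(- \frac{1}{21153}\right) = - \frac{15299}{21153} \approx -0.72325$)
$\left(L + O\right) \left(47312 + 5486\right) = \left(- \frac{15299}{21153} + 11727\right) \left(47312 + 5486\right) = \frac{248045932}{21153} \cdot 52798 = \frac{13096329117736}{21153}$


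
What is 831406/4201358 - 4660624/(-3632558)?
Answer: 5650270110985/3815419153441 ≈ 1.4809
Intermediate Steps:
831406/4201358 - 4660624/(-3632558) = 831406*(1/4201358) - 4660624*(-1/3632558) = 415703/2100679 + 2330312/1816279 = 5650270110985/3815419153441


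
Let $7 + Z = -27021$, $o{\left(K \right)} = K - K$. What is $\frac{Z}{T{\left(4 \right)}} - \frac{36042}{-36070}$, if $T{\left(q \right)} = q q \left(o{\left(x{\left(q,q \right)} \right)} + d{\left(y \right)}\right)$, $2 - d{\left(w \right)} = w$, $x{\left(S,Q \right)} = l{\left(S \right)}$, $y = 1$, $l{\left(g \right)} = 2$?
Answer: $- \frac{121790411}{72140} \approx -1688.3$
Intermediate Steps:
$x{\left(S,Q \right)} = 2$
$o{\left(K \right)} = 0$
$d{\left(w \right)} = 2 - w$
$Z = -27028$ ($Z = -7 - 27021 = -27028$)
$T{\left(q \right)} = q^{2}$ ($T{\left(q \right)} = q q \left(0 + \left(2 - 1\right)\right) = q^{2} \left(0 + \left(2 - 1\right)\right) = q^{2} \left(0 + 1\right) = q^{2} \cdot 1 = q^{2}$)
$\frac{Z}{T{\left(4 \right)}} - \frac{36042}{-36070} = - \frac{27028}{4^{2}} - \frac{36042}{-36070} = - \frac{27028}{16} - - \frac{18021}{18035} = \left(-27028\right) \frac{1}{16} + \frac{18021}{18035} = - \frac{6757}{4} + \frac{18021}{18035} = - \frac{121790411}{72140}$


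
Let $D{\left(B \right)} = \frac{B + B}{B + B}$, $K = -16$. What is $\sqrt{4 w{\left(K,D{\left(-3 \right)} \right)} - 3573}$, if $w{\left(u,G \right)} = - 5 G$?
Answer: $i \sqrt{3593} \approx 59.942 i$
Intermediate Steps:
$D{\left(B \right)} = 1$ ($D{\left(B \right)} = \frac{2 B}{2 B} = 2 B \frac{1}{2 B} = 1$)
$w{\left(u,G \right)} = - 5 G$
$\sqrt{4 w{\left(K,D{\left(-3 \right)} \right)} - 3573} = \sqrt{4 \left(\left(-5\right) 1\right) - 3573} = \sqrt{4 \left(-5\right) - 3573} = \sqrt{-20 - 3573} = \sqrt{-3593} = i \sqrt{3593}$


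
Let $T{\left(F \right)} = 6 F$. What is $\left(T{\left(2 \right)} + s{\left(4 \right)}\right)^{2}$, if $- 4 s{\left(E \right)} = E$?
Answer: $121$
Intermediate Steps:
$s{\left(E \right)} = - \frac{E}{4}$
$\left(T{\left(2 \right)} + s{\left(4 \right)}\right)^{2} = \left(6 \cdot 2 - 1\right)^{2} = \left(12 - 1\right)^{2} = 11^{2} = 121$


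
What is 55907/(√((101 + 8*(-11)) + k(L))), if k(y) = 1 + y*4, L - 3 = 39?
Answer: 55907*√182/182 ≈ 4144.1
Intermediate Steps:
L = 42 (L = 3 + 39 = 42)
k(y) = 1 + 4*y
55907/(√((101 + 8*(-11)) + k(L))) = 55907/(√((101 + 8*(-11)) + (1 + 4*42))) = 55907/(√((101 - 88) + (1 + 168))) = 55907/(√(13 + 169)) = 55907/(√182) = 55907*(√182/182) = 55907*√182/182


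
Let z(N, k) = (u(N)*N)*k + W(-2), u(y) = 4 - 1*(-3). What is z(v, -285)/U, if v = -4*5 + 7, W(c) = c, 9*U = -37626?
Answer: -77799/12542 ≈ -6.2031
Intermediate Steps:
U = -12542/3 (U = (⅑)*(-37626) = -12542/3 ≈ -4180.7)
u(y) = 7 (u(y) = 4 + 3 = 7)
v = -13 (v = -20 + 7 = -13)
z(N, k) = -2 + 7*N*k (z(N, k) = (7*N)*k - 2 = 7*N*k - 2 = -2 + 7*N*k)
z(v, -285)/U = (-2 + 7*(-13)*(-285))/(-12542/3) = (-2 + 25935)*(-3/12542) = 25933*(-3/12542) = -77799/12542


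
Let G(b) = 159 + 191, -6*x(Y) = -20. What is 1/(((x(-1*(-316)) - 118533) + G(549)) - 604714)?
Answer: -3/2168681 ≈ -1.3833e-6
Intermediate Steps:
x(Y) = 10/3 (x(Y) = -⅙*(-20) = 10/3)
G(b) = 350
1/(((x(-1*(-316)) - 118533) + G(549)) - 604714) = 1/(((10/3 - 118533) + 350) - 604714) = 1/((-355589/3 + 350) - 604714) = 1/(-354539/3 - 604714) = 1/(-2168681/3) = -3/2168681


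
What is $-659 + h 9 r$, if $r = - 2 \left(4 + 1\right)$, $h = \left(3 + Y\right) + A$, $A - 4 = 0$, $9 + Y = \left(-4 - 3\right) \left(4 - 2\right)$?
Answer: $781$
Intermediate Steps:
$Y = -23$ ($Y = -9 + \left(-4 - 3\right) \left(4 - 2\right) = -9 - 14 = -23$)
$A = 4$ ($A = 4 + 0 = 4$)
$h = -16$ ($h = \left(3 - 23\right) + 4 = -20 + 4 = -16$)
$r = -10$ ($r = \left(-2\right) 5 = -10$)
$-659 + h 9 r = -659 + \left(-16\right) 9 \left(-10\right) = -659 - -1440 = -659 + 1440 = 781$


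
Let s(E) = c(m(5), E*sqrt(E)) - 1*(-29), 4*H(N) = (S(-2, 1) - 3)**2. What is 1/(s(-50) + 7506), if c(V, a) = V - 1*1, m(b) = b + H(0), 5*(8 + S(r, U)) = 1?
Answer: 25/189204 ≈ 0.00013213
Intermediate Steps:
S(r, U) = -39/5 (S(r, U) = -8 + (1/5)*1 = -8 + 1/5 = -39/5)
H(N) = 729/25 (H(N) = (-39/5 - 3)**2/4 = (-54/5)**2/4 = (1/4)*(2916/25) = 729/25)
m(b) = 729/25 + b (m(b) = b + 729/25 = 729/25 + b)
c(V, a) = -1 + V (c(V, a) = V - 1 = -1 + V)
s(E) = 1554/25 (s(E) = (-1 + (729/25 + 5)) - 1*(-29) = (-1 + 854/25) + 29 = 829/25 + 29 = 1554/25)
1/(s(-50) + 7506) = 1/(1554/25 + 7506) = 1/(189204/25) = 25/189204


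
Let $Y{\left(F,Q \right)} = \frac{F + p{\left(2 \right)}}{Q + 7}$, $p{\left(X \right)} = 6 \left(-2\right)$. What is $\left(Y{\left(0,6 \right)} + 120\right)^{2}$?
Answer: $\frac{2396304}{169} \approx 14179.0$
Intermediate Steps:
$p{\left(X \right)} = -12$
$Y{\left(F,Q \right)} = \frac{-12 + F}{7 + Q}$ ($Y{\left(F,Q \right)} = \frac{F - 12}{Q + 7} = \frac{-12 + F}{7 + Q}$)
$\left(Y{\left(0,6 \right)} + 120\right)^{2} = \left(\frac{-12 + 0}{7 + 6} + 120\right)^{2} = \left(\frac{1}{13} \left(-12\right) + 120\right)^{2} = \left(- \frac{12}{13} + 120\right)^{2} = \left(\frac{1548}{13}\right)^{2} = \frac{2396304}{169}$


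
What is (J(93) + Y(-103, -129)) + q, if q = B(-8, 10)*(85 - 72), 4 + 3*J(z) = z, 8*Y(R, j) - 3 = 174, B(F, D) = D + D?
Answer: 7483/24 ≈ 311.79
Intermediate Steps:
B(F, D) = 2*D
Y(R, j) = 177/8 (Y(R, j) = 3/8 + (⅛)*174 = 3/8 + 87/4 = 177/8)
J(z) = -4/3 + z/3
q = 260 (q = (2*10)*(85 - 72) = 20*13 = 260)
(J(93) + Y(-103, -129)) + q = ((-4/3 + (⅓)*93) + 177/8) + 260 = ((-4/3 + 31) + 177/8) + 260 = (89/3 + 177/8) + 260 = 1243/24 + 260 = 7483/24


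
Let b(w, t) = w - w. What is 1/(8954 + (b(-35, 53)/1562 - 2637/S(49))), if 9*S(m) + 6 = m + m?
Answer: 92/800035 ≈ 0.00011499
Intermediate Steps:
S(m) = -⅔ + 2*m/9 (S(m) = -⅔ + (m + m)/9 = -⅔ + (2*m)/9 = -⅔ + 2*m/9)
b(w, t) = 0
1/(8954 + (b(-35, 53)/1562 - 2637/S(49))) = 1/(8954 + (0/1562 - 2637/(-⅔ + (2/9)*49))) = 1/(8954 + (0*(1/1562) - 2637/(-⅔ + 98/9))) = 1/(8954 + (0 - 2637/92/9)) = 1/(8954 + (0 - 2637*9/92)) = 1/(8954 + (0 - 23733/92)) = 1/(8954 - 23733/92) = 1/(800035/92) = 92/800035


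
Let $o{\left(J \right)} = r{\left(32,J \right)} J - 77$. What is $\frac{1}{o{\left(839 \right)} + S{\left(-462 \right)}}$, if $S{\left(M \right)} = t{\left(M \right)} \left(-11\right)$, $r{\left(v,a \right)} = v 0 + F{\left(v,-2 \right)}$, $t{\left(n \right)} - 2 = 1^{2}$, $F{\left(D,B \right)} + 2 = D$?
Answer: $\frac{1}{25060} \approx 3.9904 \cdot 10^{-5}$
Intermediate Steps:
$F{\left(D,B \right)} = -2 + D$
$t{\left(n \right)} = 3$ ($t{\left(n \right)} = 2 + 1^{2} = 2 + 1 = 3$)
$r{\left(v,a \right)} = -2 + v$ ($r{\left(v,a \right)} = v 0 + \left(-2 + v\right) = 0 + \left(-2 + v\right) = -2 + v$)
$S{\left(M \right)} = -33$ ($S{\left(M \right)} = 3 \left(-11\right) = -33$)
$o{\left(J \right)} = -77 + 30 J$ ($o{\left(J \right)} = \left(-2 + 32\right) J - 77 = 30 J - 77 = -77 + 30 J$)
$\frac{1}{o{\left(839 \right)} + S{\left(-462 \right)}} = \frac{1}{\left(-77 + 30 \cdot 839\right) - 33} = \frac{1}{\left(-77 + 25170\right) - 33} = \frac{1}{25093 - 33} = \frac{1}{25060}$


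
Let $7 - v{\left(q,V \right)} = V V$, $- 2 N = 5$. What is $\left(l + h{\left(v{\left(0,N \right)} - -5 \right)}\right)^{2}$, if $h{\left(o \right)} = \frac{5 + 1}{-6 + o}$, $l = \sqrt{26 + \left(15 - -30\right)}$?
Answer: $\left(24 - \sqrt{71}\right)^{2} \approx 242.54$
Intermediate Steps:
$N = - \frac{5}{2}$ ($N = \left(- \frac{1}{2}\right) 5 = - \frac{5}{2} \approx -2.5$)
$v{\left(q,V \right)} = 7 - V^{2}$ ($v{\left(q,V \right)} = 7 - V V = 7 - V^{2}$)
$l = \sqrt{71}$ ($l = \sqrt{26 + \left(15 + 30\right)} = \sqrt{26 + 45} = \sqrt{71} \approx 8.4261$)
$h{\left(o \right)} = \frac{6}{-6 + o}$
$\left(l + h{\left(v{\left(0,N \right)} - -5 \right)}\right)^{2} = \left(\sqrt{71} + \frac{6}{-6 + \left(\left(7 - \left(- \frac{5}{2}\right)^{2}\right) - -5\right)}\right)^{2} = \left(\sqrt{71} + \frac{6}{-6 + \left(\left(7 - \frac{25}{4}\right) + 5\right)}\right)^{2} = \left(\sqrt{71} + \frac{6}{-6 + \left(\frac{3}{4} + 5\right)}\right)^{2} = \left(\sqrt{71} + \frac{6}{-6 + \frac{23}{4}}\right)^{2} = \left(\sqrt{71} + \frac{6}{- \frac{1}{4}}\right)^{2} = \left(\sqrt{71} + 6 \left(-4\right)\right)^{2} = \left(\sqrt{71} - 24\right)^{2} = \left(-24 + \sqrt{71}\right)^{2}$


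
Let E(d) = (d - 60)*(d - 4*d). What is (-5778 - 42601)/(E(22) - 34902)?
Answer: 48379/32394 ≈ 1.4935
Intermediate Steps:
E(d) = -3*d*(-60 + d) (E(d) = (-60 + d)*(-3*d) = -3*d*(-60 + d))
(-5778 - 42601)/(E(22) - 34902) = (-5778 - 42601)/(3*22*(60 - 1*22) - 34902) = -48379/(3*22*(60 - 22) - 34902) = -48379/(3*22*38 - 34902) = -48379/(2508 - 34902) = -48379/(-32394) = -48379*(-1/32394) = 48379/32394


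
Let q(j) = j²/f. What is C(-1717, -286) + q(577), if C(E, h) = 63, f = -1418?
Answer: -243595/1418 ≈ -171.79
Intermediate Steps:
q(j) = -j²/1418 (q(j) = j²/(-1418) = j²*(-1/1418) = -j²/1418)
C(-1717, -286) + q(577) = 63 - 1/1418*577² = 63 - 1/1418*332929 = 63 - 332929/1418 = -243595/1418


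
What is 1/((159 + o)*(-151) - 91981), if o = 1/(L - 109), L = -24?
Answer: -133/15426519 ≈ -8.6215e-6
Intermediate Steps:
o = -1/133 (o = 1/(-24 - 109) = 1/(-133) = -1/133 ≈ -0.0075188)
1/((159 + o)*(-151) - 91981) = 1/((159 - 1/133)*(-151) - 91981) = 1/((21146/133)*(-151) - 91981) = 1/(-3193046/133 - 91981) = 1/(-15426519/133) = -133/15426519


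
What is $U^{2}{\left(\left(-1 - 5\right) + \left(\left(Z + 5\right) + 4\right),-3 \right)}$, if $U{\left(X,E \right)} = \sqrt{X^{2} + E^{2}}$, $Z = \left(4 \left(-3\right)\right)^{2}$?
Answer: $21618$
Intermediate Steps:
$Z = 144$ ($Z = \left(-12\right)^{2} = 144$)
$U{\left(X,E \right)} = \sqrt{E^{2} + X^{2}}$
$U^{2}{\left(\left(-1 - 5\right) + \left(\left(Z + 5\right) + 4\right),-3 \right)} = \left(\sqrt{\left(-3\right)^{2} + \left(\left(-1 - 5\right) + \left(\left(144 + 5\right) + 4\right)\right)^{2}}\right)^{2} = \left(\sqrt{9 + \left(-6 + \left(149 + 4\right)\right)^{2}}\right)^{2} = \left(\sqrt{9 + \left(-6 + 153\right)^{2}}\right)^{2} = \left(\sqrt{9 + 147^{2}}\right)^{2} = \left(\sqrt{9 + 21609}\right)^{2} = \left(\sqrt{21618}\right)^{2} = \left(3 \sqrt{2402}\right)^{2} = 21618$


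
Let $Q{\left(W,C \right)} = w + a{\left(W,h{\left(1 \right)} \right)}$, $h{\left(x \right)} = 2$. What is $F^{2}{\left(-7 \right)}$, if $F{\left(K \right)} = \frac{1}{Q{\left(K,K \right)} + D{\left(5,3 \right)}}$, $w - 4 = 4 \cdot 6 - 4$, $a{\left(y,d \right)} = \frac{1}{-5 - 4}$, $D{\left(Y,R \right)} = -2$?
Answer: $\frac{81}{38809} \approx 0.0020871$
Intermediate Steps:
$a{\left(y,d \right)} = - \frac{1}{9}$ ($a{\left(y,d \right)} = \frac{1}{-9} = - \frac{1}{9}$)
$w = 24$ ($w = 4 + \left(4 \cdot 6 - 4\right) = 4 + \left(24 - 4\right) = 4 + 20 = 24$)
$Q{\left(W,C \right)} = \frac{215}{9}$ ($Q{\left(W,C \right)} = 24 - \frac{1}{9} = \frac{215}{9}$)
$F{\left(K \right)} = \frac{9}{197}$ ($F{\left(K \right)} = \frac{1}{\frac{215}{9} - 2} = \frac{1}{\frac{197}{9}} = \frac{9}{197}$)
$F^{2}{\left(-7 \right)} = \left(\frac{9}{197}\right)^{2} = \frac{81}{38809}$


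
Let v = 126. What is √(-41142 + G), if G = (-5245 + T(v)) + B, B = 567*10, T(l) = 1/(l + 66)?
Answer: I*√23452989/24 ≈ 201.78*I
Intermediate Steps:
T(l) = 1/(66 + l)
B = 5670
G = 81601/192 (G = (-5245 + 1/(66 + 126)) + 5670 = (-5245 + 1/192) + 5670 = -1007039/192 + 5670 = 81601/192 ≈ 425.01)
√(-41142 + G) = √(-41142 + 81601/192) = √(-7817663/192) = I*√23452989/24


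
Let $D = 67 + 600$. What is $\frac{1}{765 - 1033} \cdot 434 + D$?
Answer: $\frac{89161}{134} \approx 665.38$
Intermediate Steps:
$D = 667$
$\frac{1}{765 - 1033} \cdot 434 + D = \frac{1}{765 - 1033} \cdot 434 + 667 = \frac{1}{-268} \cdot 434 + 667 = \left(- \frac{1}{268}\right) 434 + 667 = - \frac{217}{134} + 667 = \frac{89161}{134}$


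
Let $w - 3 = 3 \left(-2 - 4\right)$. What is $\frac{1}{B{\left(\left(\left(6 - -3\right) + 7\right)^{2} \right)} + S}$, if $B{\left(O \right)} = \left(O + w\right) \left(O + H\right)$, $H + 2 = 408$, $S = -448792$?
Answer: $- \frac{1}{289250} \approx -3.4572 \cdot 10^{-6}$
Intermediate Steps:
$w = -15$ ($w = 3 + 3 \left(-2 - 4\right) = 3 + 3 \left(-6\right) = 3 - 18 = -15$)
$H = 406$ ($H = -2 + 408 = 406$)
$B{\left(O \right)} = \left(-15 + O\right) \left(406 + O\right)$ ($B{\left(O \right)} = \left(O - 15\right) \left(O + 406\right) = \left(-15 + O\right) \left(406 + O\right)$)
$\frac{1}{B{\left(\left(\left(6 - -3\right) + 7\right)^{2} \right)} + S} = \frac{1}{\left(-6090 + \left(\left(\left(6 - -3\right) + 7\right)^{2}\right)^{2} + 391 \left(\left(6 - -3\right) + 7\right)^{2}\right) - 448792} = \frac{1}{\left(-6090 + \left(\left(\left(6 + 3\right) + 7\right)^{2}\right)^{2} + 391 \left(\left(6 + 3\right) + 7\right)^{2}\right) - 448792} = \frac{1}{\left(-6090 + \left(\left(9 + 7\right)^{2}\right)^{2} + 391 \left(9 + 7\right)^{2}\right) - 448792} = \frac{1}{\left(-6090 + \left(16^{2}\right)^{2} + 391 \cdot 16^{2}\right) - 448792} = \frac{1}{\left(-6090 + 256^{2} + 391 \cdot 256\right) - 448792} = \frac{1}{\left(-6090 + 65536 + 100096\right) - 448792} = \frac{1}{159542 - 448792} = \frac{1}{-289250} = - \frac{1}{289250}$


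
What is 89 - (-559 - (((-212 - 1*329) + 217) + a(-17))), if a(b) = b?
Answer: 307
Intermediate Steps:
89 - (-559 - (((-212 - 1*329) + 217) + a(-17))) = 89 - (-559 - (((-212 - 1*329) + 217) - 17)) = 89 - (-559 - (((-212 - 329) + 217) - 17)) = 89 - (-559 - ((-541 + 217) - 17)) = 89 - (-559 - (-324 - 17)) = 89 - (-559 - 1*(-341)) = 89 - (-559 + 341) = 89 - 1*(-218) = 89 + 218 = 307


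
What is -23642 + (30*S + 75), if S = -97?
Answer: -26477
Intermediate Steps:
-23642 + (30*S + 75) = -23642 + (30*(-97) + 75) = -23642 + (-2910 + 75) = -23642 - 2835 = -26477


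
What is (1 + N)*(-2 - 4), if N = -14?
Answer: 78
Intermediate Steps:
(1 + N)*(-2 - 4) = (1 - 14)*(-2 - 4) = -13*(-6) = 78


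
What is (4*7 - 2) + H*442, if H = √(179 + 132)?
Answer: 26 + 442*√311 ≈ 7820.8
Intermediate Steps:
H = √311 ≈ 17.635
(4*7 - 2) + H*442 = (4*7 - 2) + √311*442 = (28 - 2) + 442*√311 = 26 + 442*√311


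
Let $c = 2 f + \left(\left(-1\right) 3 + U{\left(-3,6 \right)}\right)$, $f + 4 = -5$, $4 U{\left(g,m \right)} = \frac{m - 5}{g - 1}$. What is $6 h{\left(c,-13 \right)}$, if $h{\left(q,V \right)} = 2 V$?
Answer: $-156$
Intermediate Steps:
$U{\left(g,m \right)} = \frac{-5 + m}{4 \left(-1 + g\right)}$ ($U{\left(g,m \right)} = \frac{\left(m - 5\right) \frac{1}{g - 1}}{4} = \frac{\left(-5 + m\right) \frac{1}{-1 + g}}{4} = \frac{\frac{1}{-1 + g} \left(-5 + m\right)}{4} = \frac{-5 + m}{4 \left(-1 + g\right)}$)
$f = -9$ ($f = -4 - 5 = -9$)
$c = - \frac{337}{16}$ ($c = 2 \left(-9\right) - \left(3 - \frac{-5 + 6}{4 \left(-1 - 3\right)}\right) = -18 - \left(3 - \frac{1}{4} \frac{1}{-4} \cdot 1\right) = -18 - \left(3 + \frac{1}{16} \cdot 1\right) = -18 - \frac{49}{16} = - \frac{337}{16} \approx -21.063$)
$6 h{\left(c,-13 \right)} = 6 \cdot 2 \left(-13\right) = 6 \left(-26\right) = -156$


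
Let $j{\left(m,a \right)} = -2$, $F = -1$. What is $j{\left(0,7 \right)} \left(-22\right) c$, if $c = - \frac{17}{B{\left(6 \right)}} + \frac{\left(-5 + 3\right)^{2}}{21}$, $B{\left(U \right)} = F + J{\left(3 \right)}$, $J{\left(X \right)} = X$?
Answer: $- \frac{7678}{21} \approx -365.62$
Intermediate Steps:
$B{\left(U \right)} = 2$ ($B{\left(U \right)} = -1 + 3 = 2$)
$c = - \frac{349}{42}$ ($c = - \frac{17}{2} + \frac{\left(-5 + 3\right)^{2}}{21} = \left(-17\right) \frac{1}{2} + \left(-2\right)^{2} \cdot \frac{1}{21} = - \frac{17}{2} + 4 \cdot \frac{1}{21} = - \frac{17}{2} + \frac{4}{21} = - \frac{349}{42} \approx -8.3095$)
$j{\left(0,7 \right)} \left(-22\right) c = \left(-2\right) \left(-22\right) \left(- \frac{349}{42}\right) = 44 \left(- \frac{349}{42}\right) = - \frac{7678}{21}$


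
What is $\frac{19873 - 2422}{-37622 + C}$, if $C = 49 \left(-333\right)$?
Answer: $- \frac{17451}{53939} \approx -0.32353$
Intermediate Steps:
$C = -16317$
$\frac{19873 - 2422}{-37622 + C} = \frac{19873 - 2422}{-37622 - 16317} = \frac{17451}{-53939} = 17451 \left(- \frac{1}{53939}\right) = - \frac{17451}{53939}$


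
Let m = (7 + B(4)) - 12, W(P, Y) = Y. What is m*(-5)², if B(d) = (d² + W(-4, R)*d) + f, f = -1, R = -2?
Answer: 50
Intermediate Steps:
B(d) = -1 + d² - 2*d (B(d) = (d² - 2*d) - 1 = -1 + d² - 2*d)
m = 2 (m = (7 + (-1 + 4² - 2*4)) - 12 = (7 + (-1 + 16 - 8)) - 12 = (7 + 7) - 12 = 14 - 12 = 2)
m*(-5)² = 2*(-5)² = 2*25 = 50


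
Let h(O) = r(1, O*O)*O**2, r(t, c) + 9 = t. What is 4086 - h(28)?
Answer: 10358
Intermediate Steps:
r(t, c) = -9 + t
h(O) = -8*O**2 (h(O) = (-9 + 1)*O**2 = -8*O**2)
4086 - h(28) = 4086 - (-8)*28**2 = 4086 - (-8)*784 = 4086 - 1*(-6272) = 4086 + 6272 = 10358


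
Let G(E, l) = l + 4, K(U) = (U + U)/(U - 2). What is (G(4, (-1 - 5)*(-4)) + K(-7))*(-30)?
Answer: -2660/3 ≈ -886.67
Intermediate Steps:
K(U) = 2*U/(-2 + U) (K(U) = (2*U)/(-2 + U) = 2*U/(-2 + U))
G(E, l) = 4 + l
(G(4, (-1 - 5)*(-4)) + K(-7))*(-30) = ((4 + (-1 - 5)*(-4)) + 2*(-7)/(-2 - 7))*(-30) = ((4 - 6*(-4)) + 2*(-7)/(-9))*(-30) = ((4 + 24) + 2*(-7)*(-⅑))*(-30) = (28 + 14/9)*(-30) = (266/9)*(-30) = -2660/3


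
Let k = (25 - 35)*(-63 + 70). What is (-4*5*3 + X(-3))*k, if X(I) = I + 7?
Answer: 3920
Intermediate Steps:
k = -70 (k = -10*7 = -70)
X(I) = 7 + I
(-4*5*3 + X(-3))*k = (-4*5*3 + (7 - 3))*(-70) = (-20*3 + 4)*(-70) = (-60 + 4)*(-70) = -56*(-70) = 3920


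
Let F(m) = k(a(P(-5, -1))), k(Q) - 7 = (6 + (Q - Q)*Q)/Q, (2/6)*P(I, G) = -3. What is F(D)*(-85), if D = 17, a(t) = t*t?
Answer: -16235/27 ≈ -601.30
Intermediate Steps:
P(I, G) = -9 (P(I, G) = 3*(-3) = -9)
a(t) = t²
k(Q) = 7 + 6/Q (k(Q) = 7 + (6 + (Q - Q)*Q)/Q = 7 + (6 + 0*Q)/Q = 7 + (6 + 0)/Q = 7 + 6/Q)
F(m) = 191/27 (F(m) = 7 + 6/((-9)²) = 7 + 6/81 = 7 + 6*(1/81) = 7 + 2/27 = 191/27)
F(D)*(-85) = (191/27)*(-85) = -16235/27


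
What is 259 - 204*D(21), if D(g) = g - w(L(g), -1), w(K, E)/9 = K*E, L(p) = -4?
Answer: 3319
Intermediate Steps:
w(K, E) = 9*E*K (w(K, E) = 9*(K*E) = 9*(E*K) = 9*E*K)
D(g) = -36 + g (D(g) = g - 9*(-1)*(-4) = g - 1*36 = g - 36 = -36 + g)
259 - 204*D(21) = 259 - 204*(-36 + 21) = 259 - 204*(-15) = 259 + 3060 = 3319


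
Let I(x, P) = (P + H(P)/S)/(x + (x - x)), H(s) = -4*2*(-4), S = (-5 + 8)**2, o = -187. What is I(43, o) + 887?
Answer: 341618/387 ≈ 882.73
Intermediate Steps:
S = 9 (S = 3**2 = 9)
H(s) = 32 (H(s) = -8*(-4) = 32)
I(x, P) = (32/9 + P)/x (I(x, P) = (P + 32/9)/(x + (x - x)) = (P + 32*(1/9))/(x + 0) = (P + 32/9)/x = (32/9 + P)/x)
I(43, o) + 887 = (32/9 - 187)/43 + 887 = (1/43)*(-1651/9) + 887 = -1651/387 + 887 = 341618/387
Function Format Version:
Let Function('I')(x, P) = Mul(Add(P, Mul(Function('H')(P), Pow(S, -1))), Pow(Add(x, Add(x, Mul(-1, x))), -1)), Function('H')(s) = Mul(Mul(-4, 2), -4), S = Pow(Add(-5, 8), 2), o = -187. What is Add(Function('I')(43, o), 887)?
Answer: Rational(341618, 387) ≈ 882.73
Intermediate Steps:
S = 9 (S = Pow(3, 2) = 9)
Function('H')(s) = 32 (Function('H')(s) = Mul(-8, -4) = 32)
Function('I')(x, P) = Mul(Pow(x, -1), Add(Rational(32, 9), P)) (Function('I')(x, P) = Mul(Add(P, Mul(32, Pow(9, -1))), Pow(Add(x, Add(x, Mul(-1, x))), -1)) = Mul(Add(P, Mul(32, Rational(1, 9))), Pow(Add(x, 0), -1)) = Mul(Add(P, Rational(32, 9)), Pow(x, -1)) = Mul(Add(Rational(32, 9), P), Pow(x, -1)) = Mul(Pow(x, -1), Add(Rational(32, 9), P)))
Add(Function('I')(43, o), 887) = Add(Mul(Pow(43, -1), Add(Rational(32, 9), -187)), 887) = Add(Mul(Rational(1, 43), Rational(-1651, 9)), 887) = Add(Rational(-1651, 387), 887) = Rational(341618, 387)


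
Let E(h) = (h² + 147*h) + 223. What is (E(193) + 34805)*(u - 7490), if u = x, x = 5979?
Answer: -152079128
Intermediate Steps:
u = 5979
E(h) = 223 + h² + 147*h
(E(193) + 34805)*(u - 7490) = ((223 + 193² + 147*193) + 34805)*(5979 - 7490) = ((223 + 37249 + 28371) + 34805)*(-1511) = (65843 + 34805)*(-1511) = 100648*(-1511) = -152079128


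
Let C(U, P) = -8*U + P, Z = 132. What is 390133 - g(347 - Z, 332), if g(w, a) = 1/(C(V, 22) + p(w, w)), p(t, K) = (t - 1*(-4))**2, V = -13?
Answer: 18760325570/48087 ≈ 3.9013e+5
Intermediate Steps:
p(t, K) = (4 + t)**2 (p(t, K) = (t + 4)**2 = (4 + t)**2)
C(U, P) = P - 8*U
g(w, a) = 1/(126 + (4 + w)**2) (g(w, a) = 1/((22 - 8*(-13)) + (4 + w)**2) = 1/((22 + 104) + (4 + w)**2) = 1/(126 + (4 + w)**2))
390133 - g(347 - Z, 332) = 390133 - 1/(126 + (4 + (347 - 1*132))**2) = 390133 - 1/(126 + (4 + (347 - 132))**2) = 390133 - 1/(126 + (4 + 215)**2) = 390133 - 1/(126 + 219**2) = 390133 - 1/(126 + 47961) = 390133 - 1/48087 = 18760325570/48087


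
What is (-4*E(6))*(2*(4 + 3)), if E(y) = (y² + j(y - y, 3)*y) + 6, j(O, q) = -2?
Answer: -1680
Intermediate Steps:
E(y) = 6 + y² - 2*y (E(y) = (y² - 2*y) + 6 = 6 + y² - 2*y)
(-4*E(6))*(2*(4 + 3)) = (-4*(6 + 6² - 2*6))*(2*(4 + 3)) = (-4*(6 + 36 - 12))*(2*7) = -4*30*14 = -120*14 = -1680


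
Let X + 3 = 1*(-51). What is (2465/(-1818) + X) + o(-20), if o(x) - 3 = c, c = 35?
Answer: -31553/1818 ≈ -17.356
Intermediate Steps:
o(x) = 38 (o(x) = 3 + 35 = 38)
X = -54 (X = -3 + 1*(-51) = -3 - 51 = -54)
(2465/(-1818) + X) + o(-20) = (2465/(-1818) - 54) + 38 = (2465*(-1/1818) - 54) + 38 = (-2465/1818 - 54) + 38 = -100637/1818 + 38 = -31553/1818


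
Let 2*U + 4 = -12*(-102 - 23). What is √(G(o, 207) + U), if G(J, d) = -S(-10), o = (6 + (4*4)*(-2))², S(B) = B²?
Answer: 18*√2 ≈ 25.456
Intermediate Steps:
U = 748 (U = -2 + (-12*(-102 - 23))/2 = -2 + (-12*(-125))/2 = -2 + (½)*1500 = -2 + 750 = 748)
o = 676 (o = (6 + 16*(-2))² = (6 - 32)² = (-26)² = 676)
G(J, d) = -100 (G(J, d) = -1*(-10)² = -1*100 = -100)
√(G(o, 207) + U) = √(-100 + 748) = √648 = 18*√2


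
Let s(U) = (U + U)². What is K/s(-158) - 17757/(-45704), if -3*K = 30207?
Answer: 164118677/570477328 ≈ 0.28769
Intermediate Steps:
K = -10069 (K = -⅓*30207 = -10069)
s(U) = 4*U² (s(U) = (2*U)² = 4*U²)
K/s(-158) - 17757/(-45704) = -10069/(4*(-158)²) - 17757/(-45704) = -10069/(4*24964) - 17757*(-1/45704) = -10069/99856 + 17757/45704 = 164118677/570477328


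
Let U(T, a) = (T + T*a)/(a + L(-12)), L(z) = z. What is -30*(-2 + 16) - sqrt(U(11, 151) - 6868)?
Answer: -420 - 2*I*sqrt(33116055)/139 ≈ -420.0 - 82.801*I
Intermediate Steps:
U(T, a) = (T + T*a)/(-12 + a) (U(T, a) = (T + T*a)/(a - 12) = (T + T*a)/(-12 + a))
-30*(-2 + 16) - sqrt(U(11, 151) - 6868) = -30*(-2 + 16) - sqrt(11*(1 + 151)/(-12 + 151) - 6868) = -30*14 - sqrt(11*152/139 - 6868) = -420 - sqrt(11*(1/139)*152 - 6868) = -420 - sqrt(1672/139 - 6868) = -420 - sqrt(-952980/139) = -420 - 2*I*sqrt(33116055)/139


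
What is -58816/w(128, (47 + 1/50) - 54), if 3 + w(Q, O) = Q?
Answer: -58816/125 ≈ -470.53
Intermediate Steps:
w(Q, O) = -3 + Q
-58816/w(128, (47 + 1/50) - 54) = -58816/(-3 + 128) = -58816/125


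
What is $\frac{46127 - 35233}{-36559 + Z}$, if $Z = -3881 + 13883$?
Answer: $- \frac{10894}{26557} \approx -0.41021$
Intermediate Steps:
$Z = 10002$
$\frac{46127 - 35233}{-36559 + Z} = \frac{46127 - 35233}{-36559 + 10002} = \frac{10894}{-26557} = 10894 \left(- \frac{1}{26557}\right) = - \frac{10894}{26557}$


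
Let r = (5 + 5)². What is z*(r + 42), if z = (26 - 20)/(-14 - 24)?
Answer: -426/19 ≈ -22.421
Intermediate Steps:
r = 100 (r = 10² = 100)
z = -3/19 (z = 6/(-38) = 6*(-1/38) = -3/19 ≈ -0.15789)
z*(r + 42) = -3*(100 + 42)/19 = -3/19*142 = -426/19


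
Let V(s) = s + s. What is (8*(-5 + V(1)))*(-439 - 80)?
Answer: 12456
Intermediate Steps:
V(s) = 2*s
(8*(-5 + V(1)))*(-439 - 80) = (8*(-5 + 2*1))*(-439 - 80) = (8*(-5 + 2))*(-519) = (8*(-3))*(-519) = -24*(-519) = 12456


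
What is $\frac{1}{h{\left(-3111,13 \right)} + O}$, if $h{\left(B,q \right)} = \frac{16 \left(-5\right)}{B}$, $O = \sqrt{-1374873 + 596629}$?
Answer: $\frac{62220}{1883023813681} - \frac{9678321 i \sqrt{194561}}{3766047627362} \approx 3.3043 \cdot 10^{-8} - 0.0011336 i$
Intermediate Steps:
$O = 2 i \sqrt{194561}$ ($O = \sqrt{-778244} = 2 i \sqrt{194561} \approx 882.18 i$)
$h{\left(B,q \right)} = - \frac{80}{B}$
$\frac{1}{h{\left(-3111,13 \right)} + O} = \frac{1}{- \frac{80}{-3111} + 2 i \sqrt{194561}} = \frac{1}{\left(-80\right) \left(- \frac{1}{3111}\right) + 2 i \sqrt{194561}} = \frac{1}{\frac{80}{3111} + 2 i \sqrt{194561}}$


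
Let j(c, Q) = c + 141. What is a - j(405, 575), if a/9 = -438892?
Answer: -3950574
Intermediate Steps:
j(c, Q) = 141 + c
a = -3950028 (a = 9*(-438892) = -3950028)
a - j(405, 575) = -3950028 - (141 + 405) = -3950028 - 1*546 = -3950028 - 546 = -3950574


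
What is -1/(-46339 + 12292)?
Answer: 1/34047 ≈ 2.9371e-5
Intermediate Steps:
-1/(-46339 + 12292) = -1/(-34047) = -1*(-1/34047) = 1/34047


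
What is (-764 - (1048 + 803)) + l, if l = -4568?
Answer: -7183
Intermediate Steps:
(-764 - (1048 + 803)) + l = (-764 - (1048 + 803)) - 4568 = (-764 - 1*1851) - 4568 = (-764 - 1851) - 4568 = -2615 - 4568 = -7183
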